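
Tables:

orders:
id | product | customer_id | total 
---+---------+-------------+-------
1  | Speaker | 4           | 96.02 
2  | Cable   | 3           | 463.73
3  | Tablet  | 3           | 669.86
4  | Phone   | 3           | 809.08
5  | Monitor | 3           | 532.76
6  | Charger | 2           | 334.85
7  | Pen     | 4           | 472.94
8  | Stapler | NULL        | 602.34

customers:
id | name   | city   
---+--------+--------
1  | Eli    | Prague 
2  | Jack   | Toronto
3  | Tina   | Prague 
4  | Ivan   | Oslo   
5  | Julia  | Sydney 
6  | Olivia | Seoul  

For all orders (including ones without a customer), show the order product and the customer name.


LEFT JOIN keeps every row from orders (the left table); where customer_id has no match in customers, the customer columns become NULL. Walk through each order:
  - order 1 (Speaker): customer_id=4 -> matches Ivan
  - order 2 (Cable): customer_id=3 -> matches Tina
  - order 3 (Tablet): customer_id=3 -> matches Tina
  - order 4 (Phone): customer_id=3 -> matches Tina
  - order 5 (Monitor): customer_id=3 -> matches Tina
  - order 6 (Charger): customer_id=2 -> matches Jack
  - order 7 (Pen): customer_id=4 -> matches Ivan
  - order 8 (Stapler): customer_id=NULL, no match -> kept with NULL
All 8 rows appear; 1 has NULL customer.

SQL:
SELECT a.product, b.name AS customer
FROM orders a
LEFT JOIN customers b ON a.customer_id = b.id

Result:
product | customer
--------+---------
Speaker | Ivan    
Cable   | Tina    
Tablet  | Tina    
Phone   | Tina    
Monitor | Tina    
Charger | Jack    
Pen     | Ivan    
Stapler | NULL    


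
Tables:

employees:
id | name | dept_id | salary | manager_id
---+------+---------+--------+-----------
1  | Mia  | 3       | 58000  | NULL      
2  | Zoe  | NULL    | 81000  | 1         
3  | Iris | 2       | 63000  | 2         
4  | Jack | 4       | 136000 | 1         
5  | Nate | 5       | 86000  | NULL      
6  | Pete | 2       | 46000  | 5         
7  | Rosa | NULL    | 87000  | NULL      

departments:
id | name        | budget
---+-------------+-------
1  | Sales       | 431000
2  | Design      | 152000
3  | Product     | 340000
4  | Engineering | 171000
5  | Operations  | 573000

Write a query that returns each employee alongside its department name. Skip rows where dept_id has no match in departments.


INNER JOIN keeps only employees rows whose dept_id matches an id in departments. Walk through each employee:
  - employee 1 (Mia): dept_id=3 -> matches Product
  - employee 2 (Zoe): dept_id=NULL, no match -> dropped
  - employee 3 (Iris): dept_id=2 -> matches Design
  - employee 4 (Jack): dept_id=4 -> matches Engineering
  - employee 5 (Nate): dept_id=5 -> matches Operations
  - employee 6 (Pete): dept_id=2 -> matches Design
  - employee 7 (Rosa): dept_id=NULL, no match -> dropped
So 2 of 7 rows are dropped.

SQL:
SELECT a.name, b.name AS department
FROM employees a
INNER JOIN departments b ON a.dept_id = b.id

Result:
name | department 
-----+------------
Mia  | Product    
Iris | Design     
Jack | Engineering
Nate | Operations 
Pete | Design     


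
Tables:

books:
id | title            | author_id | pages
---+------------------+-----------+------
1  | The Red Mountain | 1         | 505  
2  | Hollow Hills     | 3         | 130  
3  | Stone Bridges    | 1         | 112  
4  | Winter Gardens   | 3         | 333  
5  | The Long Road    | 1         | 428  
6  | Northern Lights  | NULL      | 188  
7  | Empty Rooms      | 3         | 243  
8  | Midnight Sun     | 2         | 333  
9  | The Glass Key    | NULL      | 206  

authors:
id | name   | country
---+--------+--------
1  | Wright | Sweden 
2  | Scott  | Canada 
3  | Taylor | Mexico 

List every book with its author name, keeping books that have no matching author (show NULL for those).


LEFT JOIN keeps every row from books (the left table); where author_id has no match in authors, the author columns become NULL. Walk through each book:
  - book 1 (The Red Mountain): author_id=1 -> matches Wright
  - book 2 (Hollow Hills): author_id=3 -> matches Taylor
  - book 3 (Stone Bridges): author_id=1 -> matches Wright
  - book 4 (Winter Gardens): author_id=3 -> matches Taylor
  - book 5 (The Long Road): author_id=1 -> matches Wright
  - book 6 (Northern Lights): author_id=NULL, no match -> kept with NULL
  - book 7 (Empty Rooms): author_id=3 -> matches Taylor
  - book 8 (Midnight Sun): author_id=2 -> matches Scott
  - book 9 (The Glass Key): author_id=NULL, no match -> kept with NULL
All 9 rows appear; 2 have NULL author.

SQL:
SELECT a.title, b.name AS author
FROM books a
LEFT JOIN authors b ON a.author_id = b.id

Result:
title            | author
-----------------+-------
The Red Mountain | Wright
Hollow Hills     | Taylor
Stone Bridges    | Wright
Winter Gardens   | Taylor
The Long Road    | Wright
Northern Lights  | NULL  
Empty Rooms      | Taylor
Midnight Sun     | Scott 
The Glass Key    | NULL  


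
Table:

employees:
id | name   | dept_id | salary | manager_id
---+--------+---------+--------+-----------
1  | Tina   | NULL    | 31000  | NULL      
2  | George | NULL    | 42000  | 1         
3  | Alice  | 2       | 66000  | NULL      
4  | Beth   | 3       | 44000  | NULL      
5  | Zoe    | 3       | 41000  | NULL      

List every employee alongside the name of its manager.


This is a self-join: employees is joined to a second copy of itself, matching each row's manager_id to another row's id. Use LEFT JOIN so rows with manager_id=NULL are kept.
  - employee 1 (Tina): manager_id=NULL -> NULL
  - employee 2 (George): manager_id=1 -> Tina
  - employee 3 (Alice): manager_id=NULL -> NULL
  - employee 4 (Beth): manager_id=NULL -> NULL
  - employee 5 (Zoe): manager_id=NULL -> NULL

SQL:
SELECT a.name AS item, b.name AS manager
FROM employees a
LEFT JOIN employees b ON a.manager_id = b.id

Result:
item   | manager
-------+--------
Tina   | NULL   
George | Tina   
Alice  | NULL   
Beth   | NULL   
Zoe    | NULL   


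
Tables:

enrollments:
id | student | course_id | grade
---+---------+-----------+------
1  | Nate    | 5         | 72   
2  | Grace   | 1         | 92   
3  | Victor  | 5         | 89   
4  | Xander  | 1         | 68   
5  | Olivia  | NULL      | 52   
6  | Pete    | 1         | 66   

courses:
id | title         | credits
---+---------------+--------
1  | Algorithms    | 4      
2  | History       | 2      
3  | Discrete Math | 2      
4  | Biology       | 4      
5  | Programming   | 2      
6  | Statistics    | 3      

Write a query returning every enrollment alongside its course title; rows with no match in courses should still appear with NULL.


LEFT JOIN keeps every row from enrollments (the left table); where course_id has no match in courses, the course columns become NULL. Walk through each enrollment:
  - enrollment 1 (Nate): course_id=5 -> matches Programming
  - enrollment 2 (Grace): course_id=1 -> matches Algorithms
  - enrollment 3 (Victor): course_id=5 -> matches Programming
  - enrollment 4 (Xander): course_id=1 -> matches Algorithms
  - enrollment 5 (Olivia): course_id=NULL, no match -> kept with NULL
  - enrollment 6 (Pete): course_id=1 -> matches Algorithms
All 6 rows appear; 1 has NULL course.

SQL:
SELECT a.student, b.title AS course
FROM enrollments a
LEFT JOIN courses b ON a.course_id = b.id

Result:
student | course     
--------+------------
Nate    | Programming
Grace   | Algorithms 
Victor  | Programming
Xander  | Algorithms 
Olivia  | NULL       
Pete    | Algorithms 


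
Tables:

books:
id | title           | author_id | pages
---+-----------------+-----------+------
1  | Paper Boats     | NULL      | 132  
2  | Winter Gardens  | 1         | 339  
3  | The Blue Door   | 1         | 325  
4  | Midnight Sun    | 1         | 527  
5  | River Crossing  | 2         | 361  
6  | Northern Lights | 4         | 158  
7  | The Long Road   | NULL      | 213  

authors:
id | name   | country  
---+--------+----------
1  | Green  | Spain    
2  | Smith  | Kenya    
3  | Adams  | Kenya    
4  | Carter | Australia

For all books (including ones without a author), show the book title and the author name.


LEFT JOIN keeps every row from books (the left table); where author_id has no match in authors, the author columns become NULL. Walk through each book:
  - book 1 (Paper Boats): author_id=NULL, no match -> kept with NULL
  - book 2 (Winter Gardens): author_id=1 -> matches Green
  - book 3 (The Blue Door): author_id=1 -> matches Green
  - book 4 (Midnight Sun): author_id=1 -> matches Green
  - book 5 (River Crossing): author_id=2 -> matches Smith
  - book 6 (Northern Lights): author_id=4 -> matches Carter
  - book 7 (The Long Road): author_id=NULL, no match -> kept with NULL
All 7 rows appear; 2 have NULL author.

SQL:
SELECT a.title, b.name AS author
FROM books a
LEFT JOIN authors b ON a.author_id = b.id

Result:
title           | author
----------------+-------
Paper Boats     | NULL  
Winter Gardens  | Green 
The Blue Door   | Green 
Midnight Sun    | Green 
River Crossing  | Smith 
Northern Lights | Carter
The Long Road   | NULL  


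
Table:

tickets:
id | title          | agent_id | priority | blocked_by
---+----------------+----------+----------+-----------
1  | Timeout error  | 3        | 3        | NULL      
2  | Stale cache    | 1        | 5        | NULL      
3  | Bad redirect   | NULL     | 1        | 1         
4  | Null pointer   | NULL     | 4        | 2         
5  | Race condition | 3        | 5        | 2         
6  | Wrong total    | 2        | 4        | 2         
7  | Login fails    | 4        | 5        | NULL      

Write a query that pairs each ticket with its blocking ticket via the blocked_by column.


This is a self-join: tickets is joined to a second copy of itself, matching each row's blocked_by to another row's id. Use LEFT JOIN so rows with blocked_by=NULL are kept.
  - ticket 1 (Timeout error): blocked_by=NULL -> NULL
  - ticket 2 (Stale cache): blocked_by=NULL -> NULL
  - ticket 3 (Bad redirect): blocked_by=1 -> Timeout error
  - ticket 4 (Null pointer): blocked_by=2 -> Stale cache
  - ticket 5 (Race condition): blocked_by=2 -> Stale cache
  - ticket 6 (Wrong total): blocked_by=2 -> Stale cache
  - ticket 7 (Login fails): blocked_by=NULL -> NULL

SQL:
SELECT a.title AS item, b.title AS blocked_by
FROM tickets a
LEFT JOIN tickets b ON a.blocked_by = b.id

Result:
item           | blocked_by   
---------------+--------------
Timeout error  | NULL         
Stale cache    | NULL         
Bad redirect   | Timeout error
Null pointer   | Stale cache  
Race condition | Stale cache  
Wrong total    | Stale cache  
Login fails    | NULL         


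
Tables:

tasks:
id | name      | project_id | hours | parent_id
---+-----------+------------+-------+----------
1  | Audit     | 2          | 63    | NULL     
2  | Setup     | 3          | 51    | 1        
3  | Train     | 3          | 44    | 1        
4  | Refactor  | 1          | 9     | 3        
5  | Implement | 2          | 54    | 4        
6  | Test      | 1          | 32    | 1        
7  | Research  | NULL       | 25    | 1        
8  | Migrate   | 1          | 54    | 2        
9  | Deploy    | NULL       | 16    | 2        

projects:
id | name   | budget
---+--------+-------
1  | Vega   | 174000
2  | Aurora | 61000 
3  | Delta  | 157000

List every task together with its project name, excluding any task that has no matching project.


INNER JOIN keeps only tasks rows whose project_id matches an id in projects. Walk through each task:
  - task 1 (Audit): project_id=2 -> matches Aurora
  - task 2 (Setup): project_id=3 -> matches Delta
  - task 3 (Train): project_id=3 -> matches Delta
  - task 4 (Refactor): project_id=1 -> matches Vega
  - task 5 (Implement): project_id=2 -> matches Aurora
  - task 6 (Test): project_id=1 -> matches Vega
  - task 7 (Research): project_id=NULL, no match -> dropped
  - task 8 (Migrate): project_id=1 -> matches Vega
  - task 9 (Deploy): project_id=NULL, no match -> dropped
So 2 of 9 rows are dropped.

SQL:
SELECT a.name, b.name AS project
FROM tasks a
INNER JOIN projects b ON a.project_id = b.id

Result:
name      | project
----------+--------
Audit     | Aurora 
Setup     | Delta  
Train     | Delta  
Refactor  | Vega   
Implement | Aurora 
Test      | Vega   
Migrate   | Vega   


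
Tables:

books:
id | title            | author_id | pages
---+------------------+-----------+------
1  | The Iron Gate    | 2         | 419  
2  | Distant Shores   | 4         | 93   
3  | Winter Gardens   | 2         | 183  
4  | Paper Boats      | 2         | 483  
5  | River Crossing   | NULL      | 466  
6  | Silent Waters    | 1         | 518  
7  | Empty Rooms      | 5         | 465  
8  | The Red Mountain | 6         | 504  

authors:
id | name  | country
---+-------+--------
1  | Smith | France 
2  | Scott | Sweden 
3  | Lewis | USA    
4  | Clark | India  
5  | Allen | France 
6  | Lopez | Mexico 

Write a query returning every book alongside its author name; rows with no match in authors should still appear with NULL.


LEFT JOIN keeps every row from books (the left table); where author_id has no match in authors, the author columns become NULL. Walk through each book:
  - book 1 (The Iron Gate): author_id=2 -> matches Scott
  - book 2 (Distant Shores): author_id=4 -> matches Clark
  - book 3 (Winter Gardens): author_id=2 -> matches Scott
  - book 4 (Paper Boats): author_id=2 -> matches Scott
  - book 5 (River Crossing): author_id=NULL, no match -> kept with NULL
  - book 6 (Silent Waters): author_id=1 -> matches Smith
  - book 7 (Empty Rooms): author_id=5 -> matches Allen
  - book 8 (The Red Mountain): author_id=6 -> matches Lopez
All 8 rows appear; 1 has NULL author.

SQL:
SELECT a.title, b.name AS author
FROM books a
LEFT JOIN authors b ON a.author_id = b.id

Result:
title            | author
-----------------+-------
The Iron Gate    | Scott 
Distant Shores   | Clark 
Winter Gardens   | Scott 
Paper Boats      | Scott 
River Crossing   | NULL  
Silent Waters    | Smith 
Empty Rooms      | Allen 
The Red Mountain | Lopez 


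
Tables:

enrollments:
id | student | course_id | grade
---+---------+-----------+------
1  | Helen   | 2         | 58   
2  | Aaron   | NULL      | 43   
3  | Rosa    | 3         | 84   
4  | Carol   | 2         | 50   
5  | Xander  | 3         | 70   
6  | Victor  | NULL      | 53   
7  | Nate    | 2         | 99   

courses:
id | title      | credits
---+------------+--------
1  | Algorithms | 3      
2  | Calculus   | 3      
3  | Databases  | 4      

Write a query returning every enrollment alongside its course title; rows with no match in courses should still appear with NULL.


LEFT JOIN keeps every row from enrollments (the left table); where course_id has no match in courses, the course columns become NULL. Walk through each enrollment:
  - enrollment 1 (Helen): course_id=2 -> matches Calculus
  - enrollment 2 (Aaron): course_id=NULL, no match -> kept with NULL
  - enrollment 3 (Rosa): course_id=3 -> matches Databases
  - enrollment 4 (Carol): course_id=2 -> matches Calculus
  - enrollment 5 (Xander): course_id=3 -> matches Databases
  - enrollment 6 (Victor): course_id=NULL, no match -> kept with NULL
  - enrollment 7 (Nate): course_id=2 -> matches Calculus
All 7 rows appear; 2 have NULL course.

SQL:
SELECT a.student, b.title AS course
FROM enrollments a
LEFT JOIN courses b ON a.course_id = b.id

Result:
student | course   
--------+----------
Helen   | Calculus 
Aaron   | NULL     
Rosa    | Databases
Carol   | Calculus 
Xander  | Databases
Victor  | NULL     
Nate    | Calculus 


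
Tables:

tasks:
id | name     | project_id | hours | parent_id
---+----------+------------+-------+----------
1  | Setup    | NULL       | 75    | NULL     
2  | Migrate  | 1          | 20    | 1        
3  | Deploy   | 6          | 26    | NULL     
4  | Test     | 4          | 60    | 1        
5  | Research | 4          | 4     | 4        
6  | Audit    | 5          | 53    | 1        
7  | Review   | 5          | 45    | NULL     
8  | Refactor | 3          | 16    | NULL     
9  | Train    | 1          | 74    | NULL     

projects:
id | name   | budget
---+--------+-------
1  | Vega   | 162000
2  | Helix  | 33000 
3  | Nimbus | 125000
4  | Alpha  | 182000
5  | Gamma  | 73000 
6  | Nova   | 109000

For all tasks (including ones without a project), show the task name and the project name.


LEFT JOIN keeps every row from tasks (the left table); where project_id has no match in projects, the project columns become NULL. Walk through each task:
  - task 1 (Setup): project_id=NULL, no match -> kept with NULL
  - task 2 (Migrate): project_id=1 -> matches Vega
  - task 3 (Deploy): project_id=6 -> matches Nova
  - task 4 (Test): project_id=4 -> matches Alpha
  - task 5 (Research): project_id=4 -> matches Alpha
  - task 6 (Audit): project_id=5 -> matches Gamma
  - task 7 (Review): project_id=5 -> matches Gamma
  - task 8 (Refactor): project_id=3 -> matches Nimbus
  - task 9 (Train): project_id=1 -> matches Vega
All 9 rows appear; 1 has NULL project.

SQL:
SELECT a.name, b.name AS project
FROM tasks a
LEFT JOIN projects b ON a.project_id = b.id

Result:
name     | project
---------+--------
Setup    | NULL   
Migrate  | Vega   
Deploy   | Nova   
Test     | Alpha  
Research | Alpha  
Audit    | Gamma  
Review   | Gamma  
Refactor | Nimbus 
Train    | Vega   


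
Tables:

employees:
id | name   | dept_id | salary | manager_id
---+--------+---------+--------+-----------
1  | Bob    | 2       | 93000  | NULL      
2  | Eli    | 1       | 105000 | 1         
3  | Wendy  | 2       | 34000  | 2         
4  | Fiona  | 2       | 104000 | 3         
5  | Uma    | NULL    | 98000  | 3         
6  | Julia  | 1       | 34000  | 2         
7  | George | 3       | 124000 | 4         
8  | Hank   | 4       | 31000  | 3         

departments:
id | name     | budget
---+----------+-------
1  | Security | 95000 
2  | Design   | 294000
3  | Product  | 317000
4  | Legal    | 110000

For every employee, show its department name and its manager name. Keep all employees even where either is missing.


Two LEFT JOINs from the same base table employees: one to departments via dept_id, one to employees itself via manager_id. Both are LEFT so every employee is preserved.
Match against departments:
  - employee 1 (Bob): dept_id=2 -> matches Design
  - employee 2 (Eli): dept_id=1 -> matches Security
  - employee 3 (Wendy): dept_id=2 -> matches Design
  - employee 4 (Fiona): dept_id=2 -> matches Design
  - employee 5 (Uma): dept_id=NULL, no match -> kept with NULL
  - employee 6 (Julia): dept_id=1 -> matches Security
  - employee 7 (George): dept_id=3 -> matches Product
  - employee 8 (Hank): dept_id=4 -> matches Legal
Match against employees (self):
  - employee 1 (Bob): manager_id=NULL -> NULL
  - employee 2 (Eli): manager_id=1 -> Bob
  - employee 3 (Wendy): manager_id=2 -> Eli
  - employee 4 (Fiona): manager_id=3 -> Wendy
  - employee 5 (Uma): manager_id=3 -> Wendy
  - employee 6 (Julia): manager_id=2 -> Eli
  - employee 7 (George): manager_id=4 -> Fiona
  - employee 8 (Hank): manager_id=3 -> Wendy

SQL:
SELECT a.name, b.name AS department, c.name AS manager
FROM employees a
LEFT JOIN departments b ON a.dept_id = b.id
LEFT JOIN employees c ON a.manager_id = c.id

Result:
name   | department | manager
-------+------------+--------
Bob    | Design     | NULL   
Eli    | Security   | Bob    
Wendy  | Design     | Eli    
Fiona  | Design     | Wendy  
Uma    | NULL       | Wendy  
Julia  | Security   | Eli    
George | Product    | Fiona  
Hank   | Legal      | Wendy  


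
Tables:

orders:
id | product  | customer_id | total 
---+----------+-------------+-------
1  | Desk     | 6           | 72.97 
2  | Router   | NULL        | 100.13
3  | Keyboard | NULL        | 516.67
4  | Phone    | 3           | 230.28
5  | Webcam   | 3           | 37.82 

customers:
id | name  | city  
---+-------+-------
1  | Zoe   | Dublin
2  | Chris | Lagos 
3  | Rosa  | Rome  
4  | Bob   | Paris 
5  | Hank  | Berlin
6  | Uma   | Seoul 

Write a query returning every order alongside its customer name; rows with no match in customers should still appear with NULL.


LEFT JOIN keeps every row from orders (the left table); where customer_id has no match in customers, the customer columns become NULL. Walk through each order:
  - order 1 (Desk): customer_id=6 -> matches Uma
  - order 2 (Router): customer_id=NULL, no match -> kept with NULL
  - order 3 (Keyboard): customer_id=NULL, no match -> kept with NULL
  - order 4 (Phone): customer_id=3 -> matches Rosa
  - order 5 (Webcam): customer_id=3 -> matches Rosa
All 5 rows appear; 2 have NULL customer.

SQL:
SELECT a.product, b.name AS customer
FROM orders a
LEFT JOIN customers b ON a.customer_id = b.id

Result:
product  | customer
---------+---------
Desk     | Uma     
Router   | NULL    
Keyboard | NULL    
Phone    | Rosa    
Webcam   | Rosa    


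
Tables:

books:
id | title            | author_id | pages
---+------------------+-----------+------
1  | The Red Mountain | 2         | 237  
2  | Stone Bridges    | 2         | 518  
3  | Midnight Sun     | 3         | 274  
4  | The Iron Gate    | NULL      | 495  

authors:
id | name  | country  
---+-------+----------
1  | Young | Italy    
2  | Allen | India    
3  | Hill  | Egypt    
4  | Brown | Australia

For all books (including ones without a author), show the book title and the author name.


LEFT JOIN keeps every row from books (the left table); where author_id has no match in authors, the author columns become NULL. Walk through each book:
  - book 1 (The Red Mountain): author_id=2 -> matches Allen
  - book 2 (Stone Bridges): author_id=2 -> matches Allen
  - book 3 (Midnight Sun): author_id=3 -> matches Hill
  - book 4 (The Iron Gate): author_id=NULL, no match -> kept with NULL
All 4 rows appear; 1 has NULL author.

SQL:
SELECT a.title, b.name AS author
FROM books a
LEFT JOIN authors b ON a.author_id = b.id

Result:
title            | author
-----------------+-------
The Red Mountain | Allen 
Stone Bridges    | Allen 
Midnight Sun     | Hill  
The Iron Gate    | NULL  


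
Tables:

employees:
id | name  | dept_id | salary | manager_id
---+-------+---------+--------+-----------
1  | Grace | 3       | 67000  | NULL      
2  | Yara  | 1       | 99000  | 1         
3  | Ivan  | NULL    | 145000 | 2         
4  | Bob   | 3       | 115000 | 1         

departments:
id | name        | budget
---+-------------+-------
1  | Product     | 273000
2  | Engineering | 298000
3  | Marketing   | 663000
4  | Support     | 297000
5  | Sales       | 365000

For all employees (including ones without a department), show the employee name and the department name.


LEFT JOIN keeps every row from employees (the left table); where dept_id has no match in departments, the department columns become NULL. Walk through each employee:
  - employee 1 (Grace): dept_id=3 -> matches Marketing
  - employee 2 (Yara): dept_id=1 -> matches Product
  - employee 3 (Ivan): dept_id=NULL, no match -> kept with NULL
  - employee 4 (Bob): dept_id=3 -> matches Marketing
All 4 rows appear; 1 has NULL department.

SQL:
SELECT a.name, b.name AS department
FROM employees a
LEFT JOIN departments b ON a.dept_id = b.id

Result:
name  | department
------+-----------
Grace | Marketing 
Yara  | Product   
Ivan  | NULL      
Bob   | Marketing 


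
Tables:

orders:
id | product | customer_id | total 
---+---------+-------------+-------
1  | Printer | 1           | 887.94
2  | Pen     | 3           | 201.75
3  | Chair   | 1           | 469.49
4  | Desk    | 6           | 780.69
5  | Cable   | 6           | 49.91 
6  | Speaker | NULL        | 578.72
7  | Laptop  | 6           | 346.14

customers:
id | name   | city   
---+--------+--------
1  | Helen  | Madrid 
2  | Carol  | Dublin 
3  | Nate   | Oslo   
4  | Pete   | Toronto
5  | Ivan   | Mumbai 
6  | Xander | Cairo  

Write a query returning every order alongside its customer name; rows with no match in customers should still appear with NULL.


LEFT JOIN keeps every row from orders (the left table); where customer_id has no match in customers, the customer columns become NULL. Walk through each order:
  - order 1 (Printer): customer_id=1 -> matches Helen
  - order 2 (Pen): customer_id=3 -> matches Nate
  - order 3 (Chair): customer_id=1 -> matches Helen
  - order 4 (Desk): customer_id=6 -> matches Xander
  - order 5 (Cable): customer_id=6 -> matches Xander
  - order 6 (Speaker): customer_id=NULL, no match -> kept with NULL
  - order 7 (Laptop): customer_id=6 -> matches Xander
All 7 rows appear; 1 has NULL customer.

SQL:
SELECT a.product, b.name AS customer
FROM orders a
LEFT JOIN customers b ON a.customer_id = b.id

Result:
product | customer
--------+---------
Printer | Helen   
Pen     | Nate    
Chair   | Helen   
Desk    | Xander  
Cable   | Xander  
Speaker | NULL    
Laptop  | Xander  


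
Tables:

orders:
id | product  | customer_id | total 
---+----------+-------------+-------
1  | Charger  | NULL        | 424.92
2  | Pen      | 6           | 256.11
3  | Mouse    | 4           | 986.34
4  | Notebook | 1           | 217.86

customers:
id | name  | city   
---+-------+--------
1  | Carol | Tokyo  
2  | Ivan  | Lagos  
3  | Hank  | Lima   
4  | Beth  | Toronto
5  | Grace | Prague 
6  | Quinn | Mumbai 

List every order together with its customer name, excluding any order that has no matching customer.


INNER JOIN keeps only orders rows whose customer_id matches an id in customers. Walk through each order:
  - order 1 (Charger): customer_id=NULL, no match -> dropped
  - order 2 (Pen): customer_id=6 -> matches Quinn
  - order 3 (Mouse): customer_id=4 -> matches Beth
  - order 4 (Notebook): customer_id=1 -> matches Carol
So 1 of 4 rows is dropped.

SQL:
SELECT a.product, b.name AS customer
FROM orders a
INNER JOIN customers b ON a.customer_id = b.id

Result:
product  | customer
---------+---------
Pen      | Quinn   
Mouse    | Beth    
Notebook | Carol   


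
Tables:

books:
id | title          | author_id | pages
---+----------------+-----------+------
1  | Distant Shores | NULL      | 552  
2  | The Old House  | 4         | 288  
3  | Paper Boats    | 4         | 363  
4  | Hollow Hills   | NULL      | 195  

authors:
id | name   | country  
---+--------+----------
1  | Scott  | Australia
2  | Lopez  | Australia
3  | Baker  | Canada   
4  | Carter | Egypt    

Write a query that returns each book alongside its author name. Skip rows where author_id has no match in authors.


INNER JOIN keeps only books rows whose author_id matches an id in authors. Walk through each book:
  - book 1 (Distant Shores): author_id=NULL, no match -> dropped
  - book 2 (The Old House): author_id=4 -> matches Carter
  - book 3 (Paper Boats): author_id=4 -> matches Carter
  - book 4 (Hollow Hills): author_id=NULL, no match -> dropped
So 2 of 4 rows are dropped.

SQL:
SELECT a.title, b.name AS author
FROM books a
INNER JOIN authors b ON a.author_id = b.id

Result:
title         | author
--------------+-------
The Old House | Carter
Paper Boats   | Carter


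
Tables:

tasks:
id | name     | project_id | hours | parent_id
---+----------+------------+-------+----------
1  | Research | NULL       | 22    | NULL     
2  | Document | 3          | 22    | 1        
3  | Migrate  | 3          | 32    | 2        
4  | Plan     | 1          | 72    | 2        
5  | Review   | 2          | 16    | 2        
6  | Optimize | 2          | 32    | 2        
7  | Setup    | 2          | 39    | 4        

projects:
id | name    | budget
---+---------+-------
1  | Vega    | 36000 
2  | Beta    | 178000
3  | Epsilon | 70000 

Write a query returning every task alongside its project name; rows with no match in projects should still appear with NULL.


LEFT JOIN keeps every row from tasks (the left table); where project_id has no match in projects, the project columns become NULL. Walk through each task:
  - task 1 (Research): project_id=NULL, no match -> kept with NULL
  - task 2 (Document): project_id=3 -> matches Epsilon
  - task 3 (Migrate): project_id=3 -> matches Epsilon
  - task 4 (Plan): project_id=1 -> matches Vega
  - task 5 (Review): project_id=2 -> matches Beta
  - task 6 (Optimize): project_id=2 -> matches Beta
  - task 7 (Setup): project_id=2 -> matches Beta
All 7 rows appear; 1 has NULL project.

SQL:
SELECT a.name, b.name AS project
FROM tasks a
LEFT JOIN projects b ON a.project_id = b.id

Result:
name     | project
---------+--------
Research | NULL   
Document | Epsilon
Migrate  | Epsilon
Plan     | Vega   
Review   | Beta   
Optimize | Beta   
Setup    | Beta   


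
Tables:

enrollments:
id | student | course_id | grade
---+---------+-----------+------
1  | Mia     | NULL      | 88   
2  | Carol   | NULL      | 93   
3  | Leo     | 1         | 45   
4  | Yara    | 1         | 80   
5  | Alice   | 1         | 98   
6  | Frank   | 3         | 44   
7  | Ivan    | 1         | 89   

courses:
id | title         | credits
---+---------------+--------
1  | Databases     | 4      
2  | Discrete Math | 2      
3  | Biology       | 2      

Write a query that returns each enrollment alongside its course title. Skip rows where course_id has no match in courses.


INNER JOIN keeps only enrollments rows whose course_id matches an id in courses. Walk through each enrollment:
  - enrollment 1 (Mia): course_id=NULL, no match -> dropped
  - enrollment 2 (Carol): course_id=NULL, no match -> dropped
  - enrollment 3 (Leo): course_id=1 -> matches Databases
  - enrollment 4 (Yara): course_id=1 -> matches Databases
  - enrollment 5 (Alice): course_id=1 -> matches Databases
  - enrollment 6 (Frank): course_id=3 -> matches Biology
  - enrollment 7 (Ivan): course_id=1 -> matches Databases
So 2 of 7 rows are dropped.

SQL:
SELECT a.student, b.title AS course
FROM enrollments a
INNER JOIN courses b ON a.course_id = b.id

Result:
student | course   
--------+----------
Leo     | Databases
Yara    | Databases
Alice   | Databases
Frank   | Biology  
Ivan    | Databases


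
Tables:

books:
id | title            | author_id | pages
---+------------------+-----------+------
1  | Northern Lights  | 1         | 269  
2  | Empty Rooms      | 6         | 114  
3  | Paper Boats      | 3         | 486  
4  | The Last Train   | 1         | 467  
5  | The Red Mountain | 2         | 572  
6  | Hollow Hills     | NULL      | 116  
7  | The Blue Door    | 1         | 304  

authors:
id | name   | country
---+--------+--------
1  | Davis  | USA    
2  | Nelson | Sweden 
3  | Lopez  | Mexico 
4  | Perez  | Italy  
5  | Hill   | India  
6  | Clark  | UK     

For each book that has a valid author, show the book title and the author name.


INNER JOIN keeps only books rows whose author_id matches an id in authors. Walk through each book:
  - book 1 (Northern Lights): author_id=1 -> matches Davis
  - book 2 (Empty Rooms): author_id=6 -> matches Clark
  - book 3 (Paper Boats): author_id=3 -> matches Lopez
  - book 4 (The Last Train): author_id=1 -> matches Davis
  - book 5 (The Red Mountain): author_id=2 -> matches Nelson
  - book 6 (Hollow Hills): author_id=NULL, no match -> dropped
  - book 7 (The Blue Door): author_id=1 -> matches Davis
So 1 of 7 rows is dropped.

SQL:
SELECT a.title, b.name AS author
FROM books a
INNER JOIN authors b ON a.author_id = b.id

Result:
title            | author
-----------------+-------
Northern Lights  | Davis 
Empty Rooms      | Clark 
Paper Boats      | Lopez 
The Last Train   | Davis 
The Red Mountain | Nelson
The Blue Door    | Davis 


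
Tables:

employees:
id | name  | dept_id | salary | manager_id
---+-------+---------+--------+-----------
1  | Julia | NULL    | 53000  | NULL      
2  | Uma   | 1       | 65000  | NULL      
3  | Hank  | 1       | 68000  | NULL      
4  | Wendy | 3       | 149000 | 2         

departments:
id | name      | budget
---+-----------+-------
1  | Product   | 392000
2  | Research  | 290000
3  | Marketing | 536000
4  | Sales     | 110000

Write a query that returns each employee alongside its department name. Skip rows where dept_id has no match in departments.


INNER JOIN keeps only employees rows whose dept_id matches an id in departments. Walk through each employee:
  - employee 1 (Julia): dept_id=NULL, no match -> dropped
  - employee 2 (Uma): dept_id=1 -> matches Product
  - employee 3 (Hank): dept_id=1 -> matches Product
  - employee 4 (Wendy): dept_id=3 -> matches Marketing
So 1 of 4 rows is dropped.

SQL:
SELECT a.name, b.name AS department
FROM employees a
INNER JOIN departments b ON a.dept_id = b.id

Result:
name  | department
------+-----------
Uma   | Product   
Hank  | Product   
Wendy | Marketing 


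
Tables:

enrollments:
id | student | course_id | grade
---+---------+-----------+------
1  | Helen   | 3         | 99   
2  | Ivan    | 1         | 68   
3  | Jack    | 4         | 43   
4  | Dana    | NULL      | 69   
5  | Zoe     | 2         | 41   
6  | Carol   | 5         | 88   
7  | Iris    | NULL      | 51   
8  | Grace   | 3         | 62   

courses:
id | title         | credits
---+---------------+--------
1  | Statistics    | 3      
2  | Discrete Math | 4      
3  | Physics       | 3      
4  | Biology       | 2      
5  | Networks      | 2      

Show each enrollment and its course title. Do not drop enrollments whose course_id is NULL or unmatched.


LEFT JOIN keeps every row from enrollments (the left table); where course_id has no match in courses, the course columns become NULL. Walk through each enrollment:
  - enrollment 1 (Helen): course_id=3 -> matches Physics
  - enrollment 2 (Ivan): course_id=1 -> matches Statistics
  - enrollment 3 (Jack): course_id=4 -> matches Biology
  - enrollment 4 (Dana): course_id=NULL, no match -> kept with NULL
  - enrollment 5 (Zoe): course_id=2 -> matches Discrete Math
  - enrollment 6 (Carol): course_id=5 -> matches Networks
  - enrollment 7 (Iris): course_id=NULL, no match -> kept with NULL
  - enrollment 8 (Grace): course_id=3 -> matches Physics
All 8 rows appear; 2 have NULL course.

SQL:
SELECT a.student, b.title AS course
FROM enrollments a
LEFT JOIN courses b ON a.course_id = b.id

Result:
student | course       
--------+--------------
Helen   | Physics      
Ivan    | Statistics   
Jack    | Biology      
Dana    | NULL         
Zoe     | Discrete Math
Carol   | Networks     
Iris    | NULL         
Grace   | Physics      


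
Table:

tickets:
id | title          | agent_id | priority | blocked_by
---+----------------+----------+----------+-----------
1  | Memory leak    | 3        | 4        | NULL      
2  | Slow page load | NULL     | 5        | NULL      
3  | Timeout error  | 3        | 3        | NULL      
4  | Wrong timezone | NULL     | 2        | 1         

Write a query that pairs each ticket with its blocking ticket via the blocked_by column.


This is a self-join: tickets is joined to a second copy of itself, matching each row's blocked_by to another row's id. Use LEFT JOIN so rows with blocked_by=NULL are kept.
  - ticket 1 (Memory leak): blocked_by=NULL -> NULL
  - ticket 2 (Slow page load): blocked_by=NULL -> NULL
  - ticket 3 (Timeout error): blocked_by=NULL -> NULL
  - ticket 4 (Wrong timezone): blocked_by=1 -> Memory leak

SQL:
SELECT a.title AS item, b.title AS blocked_by
FROM tickets a
LEFT JOIN tickets b ON a.blocked_by = b.id

Result:
item           | blocked_by 
---------------+------------
Memory leak    | NULL       
Slow page load | NULL       
Timeout error  | NULL       
Wrong timezone | Memory leak


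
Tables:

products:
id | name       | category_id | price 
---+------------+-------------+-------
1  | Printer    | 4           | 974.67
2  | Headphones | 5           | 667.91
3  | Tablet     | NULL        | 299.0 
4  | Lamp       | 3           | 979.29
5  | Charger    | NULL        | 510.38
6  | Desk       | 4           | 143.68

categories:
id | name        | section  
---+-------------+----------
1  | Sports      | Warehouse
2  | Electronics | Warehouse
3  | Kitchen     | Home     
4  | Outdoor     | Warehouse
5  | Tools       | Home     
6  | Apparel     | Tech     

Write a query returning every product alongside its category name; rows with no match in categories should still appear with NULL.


LEFT JOIN keeps every row from products (the left table); where category_id has no match in categories, the category columns become NULL. Walk through each product:
  - product 1 (Printer): category_id=4 -> matches Outdoor
  - product 2 (Headphones): category_id=5 -> matches Tools
  - product 3 (Tablet): category_id=NULL, no match -> kept with NULL
  - product 4 (Lamp): category_id=3 -> matches Kitchen
  - product 5 (Charger): category_id=NULL, no match -> kept with NULL
  - product 6 (Desk): category_id=4 -> matches Outdoor
All 6 rows appear; 2 have NULL category.

SQL:
SELECT a.name, b.name AS category
FROM products a
LEFT JOIN categories b ON a.category_id = b.id

Result:
name       | category
-----------+---------
Printer    | Outdoor 
Headphones | Tools   
Tablet     | NULL    
Lamp       | Kitchen 
Charger    | NULL    
Desk       | Outdoor 


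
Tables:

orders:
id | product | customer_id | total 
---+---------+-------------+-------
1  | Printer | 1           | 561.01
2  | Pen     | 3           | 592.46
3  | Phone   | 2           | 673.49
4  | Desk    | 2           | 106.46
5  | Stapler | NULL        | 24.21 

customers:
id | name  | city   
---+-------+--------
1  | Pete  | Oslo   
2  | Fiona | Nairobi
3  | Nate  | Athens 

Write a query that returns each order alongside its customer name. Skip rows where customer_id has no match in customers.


INNER JOIN keeps only orders rows whose customer_id matches an id in customers. Walk through each order:
  - order 1 (Printer): customer_id=1 -> matches Pete
  - order 2 (Pen): customer_id=3 -> matches Nate
  - order 3 (Phone): customer_id=2 -> matches Fiona
  - order 4 (Desk): customer_id=2 -> matches Fiona
  - order 5 (Stapler): customer_id=NULL, no match -> dropped
So 1 of 5 rows is dropped.

SQL:
SELECT a.product, b.name AS customer
FROM orders a
INNER JOIN customers b ON a.customer_id = b.id

Result:
product | customer
--------+---------
Printer | Pete    
Pen     | Nate    
Phone   | Fiona   
Desk    | Fiona   


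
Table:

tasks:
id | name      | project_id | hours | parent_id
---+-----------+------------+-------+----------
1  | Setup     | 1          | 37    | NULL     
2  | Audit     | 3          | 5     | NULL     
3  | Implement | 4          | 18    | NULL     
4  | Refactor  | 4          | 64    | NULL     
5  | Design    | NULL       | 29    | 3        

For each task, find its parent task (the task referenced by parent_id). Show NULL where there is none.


This is a self-join: tasks is joined to a second copy of itself, matching each row's parent_id to another row's id. Use LEFT JOIN so rows with parent_id=NULL are kept.
  - task 1 (Setup): parent_id=NULL -> NULL
  - task 2 (Audit): parent_id=NULL -> NULL
  - task 3 (Implement): parent_id=NULL -> NULL
  - task 4 (Refactor): parent_id=NULL -> NULL
  - task 5 (Design): parent_id=3 -> Implement

SQL:
SELECT a.name AS item, b.name AS parent
FROM tasks a
LEFT JOIN tasks b ON a.parent_id = b.id

Result:
item      | parent   
----------+----------
Setup     | NULL     
Audit     | NULL     
Implement | NULL     
Refactor  | NULL     
Design    | Implement


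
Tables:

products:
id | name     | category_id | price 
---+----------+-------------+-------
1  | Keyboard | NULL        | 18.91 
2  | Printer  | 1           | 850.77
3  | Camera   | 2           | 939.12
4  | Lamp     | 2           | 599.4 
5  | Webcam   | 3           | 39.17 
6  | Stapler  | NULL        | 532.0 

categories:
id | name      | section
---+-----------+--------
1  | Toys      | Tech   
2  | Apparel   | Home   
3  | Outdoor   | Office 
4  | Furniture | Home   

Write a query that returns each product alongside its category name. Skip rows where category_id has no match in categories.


INNER JOIN keeps only products rows whose category_id matches an id in categories. Walk through each product:
  - product 1 (Keyboard): category_id=NULL, no match -> dropped
  - product 2 (Printer): category_id=1 -> matches Toys
  - product 3 (Camera): category_id=2 -> matches Apparel
  - product 4 (Lamp): category_id=2 -> matches Apparel
  - product 5 (Webcam): category_id=3 -> matches Outdoor
  - product 6 (Stapler): category_id=NULL, no match -> dropped
So 2 of 6 rows are dropped.

SQL:
SELECT a.name, b.name AS category
FROM products a
INNER JOIN categories b ON a.category_id = b.id

Result:
name    | category
--------+---------
Printer | Toys    
Camera  | Apparel 
Lamp    | Apparel 
Webcam  | Outdoor 
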